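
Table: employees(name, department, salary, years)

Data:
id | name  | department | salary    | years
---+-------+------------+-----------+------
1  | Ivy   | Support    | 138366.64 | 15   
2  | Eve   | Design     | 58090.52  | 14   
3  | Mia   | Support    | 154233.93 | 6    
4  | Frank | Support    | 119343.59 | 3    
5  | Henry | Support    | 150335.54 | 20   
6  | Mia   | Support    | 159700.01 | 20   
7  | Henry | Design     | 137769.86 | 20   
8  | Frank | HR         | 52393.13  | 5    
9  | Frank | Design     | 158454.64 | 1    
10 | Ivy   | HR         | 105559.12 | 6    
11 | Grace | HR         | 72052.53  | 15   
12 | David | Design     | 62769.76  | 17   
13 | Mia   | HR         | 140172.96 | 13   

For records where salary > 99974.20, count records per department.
SELECT department, COUNT(*)
FROM employees
WHERE salary > 99974.20
GROUP BY department

Note: WHERE filters rows before grouping.

Result:
  Design: 2
  HR: 2
  Support: 5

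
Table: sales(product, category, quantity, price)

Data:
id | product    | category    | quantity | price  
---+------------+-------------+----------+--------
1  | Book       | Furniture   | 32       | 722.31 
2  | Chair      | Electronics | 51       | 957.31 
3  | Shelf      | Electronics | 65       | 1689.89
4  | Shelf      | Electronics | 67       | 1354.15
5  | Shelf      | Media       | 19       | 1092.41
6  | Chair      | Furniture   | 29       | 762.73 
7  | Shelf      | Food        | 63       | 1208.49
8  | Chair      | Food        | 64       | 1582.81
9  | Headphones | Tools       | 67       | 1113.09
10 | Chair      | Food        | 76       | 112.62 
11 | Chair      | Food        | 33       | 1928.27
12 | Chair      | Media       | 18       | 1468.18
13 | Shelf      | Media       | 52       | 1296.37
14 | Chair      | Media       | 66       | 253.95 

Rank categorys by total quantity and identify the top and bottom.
SELECT category, SUM(quantity)
FROM sales
GROUP BY category
ORDER BY SUM(quantity)

All groups:
  Furniture: 61
  Tools: 67
  Media: 155
  Electronics: 183
  Food: 236

Highest: Food (236)
Lowest: Furniture (61)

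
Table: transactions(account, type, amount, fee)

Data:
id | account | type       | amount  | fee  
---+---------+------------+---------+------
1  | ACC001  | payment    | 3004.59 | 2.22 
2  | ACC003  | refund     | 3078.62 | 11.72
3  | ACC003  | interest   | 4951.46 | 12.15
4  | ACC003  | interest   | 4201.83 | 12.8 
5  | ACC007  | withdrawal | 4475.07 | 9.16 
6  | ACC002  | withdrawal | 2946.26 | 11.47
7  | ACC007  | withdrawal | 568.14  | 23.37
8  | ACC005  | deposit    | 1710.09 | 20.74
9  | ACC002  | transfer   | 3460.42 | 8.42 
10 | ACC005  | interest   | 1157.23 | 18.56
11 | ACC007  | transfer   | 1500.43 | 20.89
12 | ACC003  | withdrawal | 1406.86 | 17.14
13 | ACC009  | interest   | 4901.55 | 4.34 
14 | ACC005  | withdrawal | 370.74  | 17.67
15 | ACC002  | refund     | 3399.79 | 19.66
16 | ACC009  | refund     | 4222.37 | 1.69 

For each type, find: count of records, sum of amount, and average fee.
SELECT type,
       COUNT(*) as cnt,
       SUM(amount) as total_amount,
       AVG(fee) as avg_fee
FROM transactions
GROUP BY type

Result:
  deposit: 1 records, 1710.09 total amount, 20.74 avg fee
  interest: 4 records, 15212.07 total amount, 11.96 avg fee
  payment: 1 records, 3004.59 total amount, 2.22 avg fee
  refund: 3 records, 10700.78 total amount, 11.02 avg fee
  transfer: 2 records, 4960.85 total amount, 14.66 avg fee
  withdrawal: 5 records, 9767.07 total amount, 15.76 avg fee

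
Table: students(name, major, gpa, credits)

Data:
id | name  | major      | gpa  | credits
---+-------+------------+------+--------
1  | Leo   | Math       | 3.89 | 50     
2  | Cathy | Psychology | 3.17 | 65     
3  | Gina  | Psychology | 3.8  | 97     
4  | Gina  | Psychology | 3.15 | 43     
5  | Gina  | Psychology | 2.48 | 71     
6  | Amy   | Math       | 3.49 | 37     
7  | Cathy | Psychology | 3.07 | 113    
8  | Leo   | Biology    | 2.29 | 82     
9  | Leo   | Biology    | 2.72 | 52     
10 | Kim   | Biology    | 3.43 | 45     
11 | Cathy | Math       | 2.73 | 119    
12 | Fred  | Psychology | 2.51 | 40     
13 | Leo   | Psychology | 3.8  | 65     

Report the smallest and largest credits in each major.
SELECT major, MIN(credits), MAX(credits)
FROM students
GROUP BY major

Result:
  Biology: min=45, max=82
  Math: min=37, max=119
  Psychology: min=40, max=113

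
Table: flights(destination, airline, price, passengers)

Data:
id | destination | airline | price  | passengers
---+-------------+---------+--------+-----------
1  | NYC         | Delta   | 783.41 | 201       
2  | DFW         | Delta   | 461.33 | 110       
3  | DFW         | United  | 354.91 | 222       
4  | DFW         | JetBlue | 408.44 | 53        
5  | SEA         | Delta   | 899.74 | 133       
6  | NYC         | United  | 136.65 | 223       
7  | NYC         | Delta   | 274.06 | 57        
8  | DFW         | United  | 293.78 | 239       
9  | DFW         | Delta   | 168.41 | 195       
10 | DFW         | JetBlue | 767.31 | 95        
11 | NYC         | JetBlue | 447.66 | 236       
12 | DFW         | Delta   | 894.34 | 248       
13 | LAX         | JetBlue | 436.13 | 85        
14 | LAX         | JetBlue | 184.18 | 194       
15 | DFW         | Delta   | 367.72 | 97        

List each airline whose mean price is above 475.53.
SELECT airline, AVG(price)
FROM flights
GROUP BY airline
HAVING AVG(price) > 475.53

Result:
  Delta: avg=549.86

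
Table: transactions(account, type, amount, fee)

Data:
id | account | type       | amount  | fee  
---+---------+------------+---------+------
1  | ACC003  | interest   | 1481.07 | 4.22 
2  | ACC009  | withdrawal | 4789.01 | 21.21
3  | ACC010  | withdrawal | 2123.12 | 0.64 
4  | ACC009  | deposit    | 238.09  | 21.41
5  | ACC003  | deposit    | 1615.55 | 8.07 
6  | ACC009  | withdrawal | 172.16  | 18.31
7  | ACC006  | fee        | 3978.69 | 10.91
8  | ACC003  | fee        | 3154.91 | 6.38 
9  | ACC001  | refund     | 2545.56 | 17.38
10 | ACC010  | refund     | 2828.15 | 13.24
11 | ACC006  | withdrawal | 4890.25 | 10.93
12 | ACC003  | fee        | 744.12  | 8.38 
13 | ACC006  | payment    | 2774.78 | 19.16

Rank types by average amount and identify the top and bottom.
SELECT type, AVG(amount)
FROM transactions
GROUP BY type
ORDER BY AVG(amount)

All groups:
  deposit: 926.82
  interest: 1481.07
  fee: 2625.91
  refund: 2686.86
  payment: 2774.78
  withdrawal: 2993.64

Highest: withdrawal (2993.64)
Lowest: deposit (926.82)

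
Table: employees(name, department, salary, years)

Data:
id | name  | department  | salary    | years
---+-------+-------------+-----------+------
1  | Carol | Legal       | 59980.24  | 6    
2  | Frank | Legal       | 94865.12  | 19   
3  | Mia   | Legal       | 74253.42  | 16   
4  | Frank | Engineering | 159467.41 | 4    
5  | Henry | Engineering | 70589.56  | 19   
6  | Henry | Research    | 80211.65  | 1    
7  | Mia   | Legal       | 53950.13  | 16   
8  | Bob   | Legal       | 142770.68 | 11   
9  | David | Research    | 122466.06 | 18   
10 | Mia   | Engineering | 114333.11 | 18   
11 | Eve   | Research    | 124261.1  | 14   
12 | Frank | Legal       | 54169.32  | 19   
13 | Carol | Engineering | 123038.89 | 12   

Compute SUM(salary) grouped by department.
SELECT department, SUM(salary) as result
FROM employees
GROUP BY department

Result:
  Engineering: 467428.97
  Legal: 479988.91
  Research: 326938.81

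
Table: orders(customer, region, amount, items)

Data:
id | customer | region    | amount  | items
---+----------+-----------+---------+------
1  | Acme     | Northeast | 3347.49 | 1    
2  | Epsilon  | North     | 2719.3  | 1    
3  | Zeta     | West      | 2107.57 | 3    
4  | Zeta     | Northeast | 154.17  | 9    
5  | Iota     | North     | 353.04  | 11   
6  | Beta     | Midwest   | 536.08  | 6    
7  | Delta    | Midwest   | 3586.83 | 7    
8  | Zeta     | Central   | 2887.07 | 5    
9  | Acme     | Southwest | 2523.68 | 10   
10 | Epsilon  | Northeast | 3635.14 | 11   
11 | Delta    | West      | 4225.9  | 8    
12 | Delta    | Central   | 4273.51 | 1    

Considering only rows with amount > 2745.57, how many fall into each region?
SELECT region, COUNT(*)
FROM orders
WHERE amount > 2745.57
GROUP BY region

Note: WHERE filters rows before grouping.

Result:
  Central: 2
  Midwest: 1
  Northeast: 2
  West: 1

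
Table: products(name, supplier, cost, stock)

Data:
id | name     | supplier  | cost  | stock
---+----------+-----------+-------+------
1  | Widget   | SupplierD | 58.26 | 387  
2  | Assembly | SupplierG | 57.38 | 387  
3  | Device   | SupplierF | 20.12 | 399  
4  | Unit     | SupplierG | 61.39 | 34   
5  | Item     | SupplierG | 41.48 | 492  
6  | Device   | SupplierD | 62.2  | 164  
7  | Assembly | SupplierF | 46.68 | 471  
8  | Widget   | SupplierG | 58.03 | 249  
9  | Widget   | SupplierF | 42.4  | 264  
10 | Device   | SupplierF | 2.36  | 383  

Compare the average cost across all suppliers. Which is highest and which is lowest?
SELECT supplier, AVG(cost)
FROM products
GROUP BY supplier
ORDER BY AVG(cost)

All groups:
  SupplierF: 27.89
  SupplierG: 54.57
  SupplierD: 60.23

Highest: SupplierD (60.23)
Lowest: SupplierF (27.89)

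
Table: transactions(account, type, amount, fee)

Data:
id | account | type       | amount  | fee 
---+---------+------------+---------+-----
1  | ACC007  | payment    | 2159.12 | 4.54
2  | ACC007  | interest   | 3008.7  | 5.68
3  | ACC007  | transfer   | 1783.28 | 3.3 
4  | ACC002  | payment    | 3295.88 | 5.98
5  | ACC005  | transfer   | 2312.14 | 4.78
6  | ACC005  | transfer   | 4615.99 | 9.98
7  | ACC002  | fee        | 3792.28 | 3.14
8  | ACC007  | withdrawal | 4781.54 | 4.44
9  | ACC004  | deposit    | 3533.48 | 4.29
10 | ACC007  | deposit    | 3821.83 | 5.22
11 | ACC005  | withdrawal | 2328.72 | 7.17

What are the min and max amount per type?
SELECT type, MIN(amount), MAX(amount)
FROM transactions
GROUP BY type

Result:
  deposit: min=3533.48, max=3821.83
  fee: min=3792.28, max=3792.28
  interest: min=3008.70, max=3008.70
  payment: min=2159.12, max=3295.88
  transfer: min=1783.28, max=4615.99
  withdrawal: min=2328.72, max=4781.54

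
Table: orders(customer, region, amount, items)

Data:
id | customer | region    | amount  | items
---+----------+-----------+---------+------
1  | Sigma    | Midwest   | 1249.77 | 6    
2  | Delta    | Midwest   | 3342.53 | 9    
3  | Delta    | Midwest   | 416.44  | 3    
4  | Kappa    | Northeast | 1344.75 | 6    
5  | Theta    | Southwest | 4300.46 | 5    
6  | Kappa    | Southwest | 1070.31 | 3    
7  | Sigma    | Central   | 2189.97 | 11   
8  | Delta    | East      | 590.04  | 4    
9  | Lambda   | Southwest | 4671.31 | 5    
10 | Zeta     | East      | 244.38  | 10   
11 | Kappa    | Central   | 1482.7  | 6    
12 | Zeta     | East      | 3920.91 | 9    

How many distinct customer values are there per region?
SELECT region, COUNT(DISTINCT customer)
FROM orders
GROUP BY region

Result:
  Central: 2 distinct
  East: 2 distinct
  Midwest: 2 distinct
  Northeast: 1 distinct
  Southwest: 3 distinct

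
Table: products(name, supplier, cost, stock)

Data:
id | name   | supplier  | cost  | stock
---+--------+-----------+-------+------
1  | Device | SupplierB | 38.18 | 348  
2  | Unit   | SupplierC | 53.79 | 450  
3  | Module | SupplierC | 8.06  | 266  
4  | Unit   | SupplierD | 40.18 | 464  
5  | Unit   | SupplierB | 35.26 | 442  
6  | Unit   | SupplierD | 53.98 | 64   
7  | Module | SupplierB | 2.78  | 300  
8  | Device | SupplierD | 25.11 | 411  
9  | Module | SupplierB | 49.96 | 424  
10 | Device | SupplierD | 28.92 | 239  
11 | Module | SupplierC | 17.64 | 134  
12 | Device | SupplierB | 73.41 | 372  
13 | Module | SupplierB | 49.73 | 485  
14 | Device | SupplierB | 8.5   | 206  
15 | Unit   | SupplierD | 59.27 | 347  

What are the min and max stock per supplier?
SELECT supplier, MIN(stock), MAX(stock)
FROM products
GROUP BY supplier

Result:
  SupplierB: min=206, max=485
  SupplierC: min=134, max=450
  SupplierD: min=64, max=464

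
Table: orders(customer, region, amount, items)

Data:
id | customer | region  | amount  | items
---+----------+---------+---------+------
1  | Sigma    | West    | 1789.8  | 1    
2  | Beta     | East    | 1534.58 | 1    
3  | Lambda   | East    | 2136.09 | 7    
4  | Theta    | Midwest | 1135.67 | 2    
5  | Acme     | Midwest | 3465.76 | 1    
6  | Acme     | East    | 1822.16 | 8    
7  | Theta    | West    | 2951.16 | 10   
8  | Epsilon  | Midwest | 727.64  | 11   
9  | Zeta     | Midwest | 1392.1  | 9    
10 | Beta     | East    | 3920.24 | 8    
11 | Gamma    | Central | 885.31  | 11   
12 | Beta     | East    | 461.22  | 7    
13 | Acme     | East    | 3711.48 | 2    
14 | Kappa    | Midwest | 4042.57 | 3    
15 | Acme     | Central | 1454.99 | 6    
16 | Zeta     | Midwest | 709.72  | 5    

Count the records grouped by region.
SELECT region, COUNT(*) as count
FROM orders
GROUP BY region

Result:
  Central: 2
  East: 6
  Midwest: 6
  West: 2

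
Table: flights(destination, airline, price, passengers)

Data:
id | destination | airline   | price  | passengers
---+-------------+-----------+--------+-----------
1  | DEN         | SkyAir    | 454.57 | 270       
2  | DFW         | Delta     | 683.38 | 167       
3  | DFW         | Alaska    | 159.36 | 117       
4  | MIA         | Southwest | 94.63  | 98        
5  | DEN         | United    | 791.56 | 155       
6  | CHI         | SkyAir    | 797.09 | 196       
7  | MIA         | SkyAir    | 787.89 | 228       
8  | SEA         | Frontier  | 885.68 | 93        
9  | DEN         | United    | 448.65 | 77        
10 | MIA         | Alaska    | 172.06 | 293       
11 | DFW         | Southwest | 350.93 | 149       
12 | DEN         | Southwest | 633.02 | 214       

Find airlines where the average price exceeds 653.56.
SELECT airline, AVG(price)
FROM flights
GROUP BY airline
HAVING AVG(price) > 653.56

Result:
  Delta: avg=683.38
  Frontier: avg=885.68
  SkyAir: avg=679.85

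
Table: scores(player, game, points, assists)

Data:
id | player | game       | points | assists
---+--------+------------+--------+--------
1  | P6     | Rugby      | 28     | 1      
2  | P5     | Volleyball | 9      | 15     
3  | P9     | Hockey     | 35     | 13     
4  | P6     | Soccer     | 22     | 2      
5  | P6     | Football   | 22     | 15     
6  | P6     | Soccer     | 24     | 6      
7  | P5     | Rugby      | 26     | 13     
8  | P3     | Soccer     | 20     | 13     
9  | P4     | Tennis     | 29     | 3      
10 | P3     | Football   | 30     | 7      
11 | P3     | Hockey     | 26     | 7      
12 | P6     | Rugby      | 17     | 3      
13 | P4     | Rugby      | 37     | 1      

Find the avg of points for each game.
SELECT game, AVG(points) as result
FROM scores
GROUP BY game

Result:
  Football: 26.00
  Hockey: 30.50
  Rugby: 27.00
  Soccer: 22.00
  Tennis: 29.00
  Volleyball: 9.00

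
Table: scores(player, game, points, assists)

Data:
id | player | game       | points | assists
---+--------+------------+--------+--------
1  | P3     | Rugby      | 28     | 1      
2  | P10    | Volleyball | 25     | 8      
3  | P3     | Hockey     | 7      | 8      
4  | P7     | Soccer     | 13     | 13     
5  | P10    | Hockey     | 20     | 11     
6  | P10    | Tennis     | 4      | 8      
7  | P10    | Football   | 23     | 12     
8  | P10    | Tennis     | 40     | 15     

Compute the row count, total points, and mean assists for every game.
SELECT game,
       COUNT(*) as cnt,
       SUM(points) as total_points,
       AVG(assists) as avg_assists
FROM scores
GROUP BY game

Result:
  Football: 1 records, 23 total points, 12.00 avg assists
  Hockey: 2 records, 27 total points, 9.50 avg assists
  Rugby: 1 records, 28 total points, 1.00 avg assists
  Soccer: 1 records, 13 total points, 13.00 avg assists
  Tennis: 2 records, 44 total points, 11.50 avg assists
  Volleyball: 1 records, 25 total points, 8.00 avg assists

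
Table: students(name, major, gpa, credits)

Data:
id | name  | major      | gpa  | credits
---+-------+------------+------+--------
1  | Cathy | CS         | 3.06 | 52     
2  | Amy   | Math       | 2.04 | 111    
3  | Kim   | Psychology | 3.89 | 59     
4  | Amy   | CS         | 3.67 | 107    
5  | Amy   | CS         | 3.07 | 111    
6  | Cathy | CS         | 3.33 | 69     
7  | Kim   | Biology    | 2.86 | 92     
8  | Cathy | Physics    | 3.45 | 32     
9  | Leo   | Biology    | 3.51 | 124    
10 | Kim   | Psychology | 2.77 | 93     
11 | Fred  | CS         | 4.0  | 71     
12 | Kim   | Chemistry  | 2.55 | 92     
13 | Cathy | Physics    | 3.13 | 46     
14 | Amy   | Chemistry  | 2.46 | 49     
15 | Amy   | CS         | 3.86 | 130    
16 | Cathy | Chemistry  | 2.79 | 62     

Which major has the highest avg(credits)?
SELECT major, AVG(credits) as val
FROM students
GROUP BY major
ORDER BY val DESC
LIMIT 1

Result: Math with avg(credits) = 111.00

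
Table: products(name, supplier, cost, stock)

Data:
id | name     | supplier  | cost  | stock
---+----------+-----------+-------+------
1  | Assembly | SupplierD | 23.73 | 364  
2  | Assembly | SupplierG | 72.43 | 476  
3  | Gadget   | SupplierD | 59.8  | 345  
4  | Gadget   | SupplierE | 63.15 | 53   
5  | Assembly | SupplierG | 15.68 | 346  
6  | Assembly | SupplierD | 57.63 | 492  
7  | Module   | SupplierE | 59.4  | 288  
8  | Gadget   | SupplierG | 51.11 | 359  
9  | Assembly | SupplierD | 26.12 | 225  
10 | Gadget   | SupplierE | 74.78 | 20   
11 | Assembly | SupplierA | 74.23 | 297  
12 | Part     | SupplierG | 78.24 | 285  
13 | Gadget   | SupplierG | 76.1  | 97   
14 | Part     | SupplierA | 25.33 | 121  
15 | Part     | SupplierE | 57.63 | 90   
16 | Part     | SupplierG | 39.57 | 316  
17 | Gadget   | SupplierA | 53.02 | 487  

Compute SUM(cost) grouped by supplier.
SELECT supplier, SUM(cost) as result
FROM products
GROUP BY supplier

Result:
  SupplierA: 152.58
  SupplierD: 167.28
  SupplierE: 254.96
  SupplierG: 333.13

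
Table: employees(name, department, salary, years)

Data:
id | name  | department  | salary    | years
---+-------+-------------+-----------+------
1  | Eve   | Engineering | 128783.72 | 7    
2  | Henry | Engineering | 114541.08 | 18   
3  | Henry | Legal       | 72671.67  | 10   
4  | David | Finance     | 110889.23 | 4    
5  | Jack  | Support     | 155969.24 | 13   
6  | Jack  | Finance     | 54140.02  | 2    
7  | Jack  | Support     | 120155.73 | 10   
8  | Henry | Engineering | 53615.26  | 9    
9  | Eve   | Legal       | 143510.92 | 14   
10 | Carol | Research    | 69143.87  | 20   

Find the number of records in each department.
SELECT department, COUNT(*) as count
FROM employees
GROUP BY department

Result:
  Engineering: 3
  Finance: 2
  Legal: 2
  Research: 1
  Support: 2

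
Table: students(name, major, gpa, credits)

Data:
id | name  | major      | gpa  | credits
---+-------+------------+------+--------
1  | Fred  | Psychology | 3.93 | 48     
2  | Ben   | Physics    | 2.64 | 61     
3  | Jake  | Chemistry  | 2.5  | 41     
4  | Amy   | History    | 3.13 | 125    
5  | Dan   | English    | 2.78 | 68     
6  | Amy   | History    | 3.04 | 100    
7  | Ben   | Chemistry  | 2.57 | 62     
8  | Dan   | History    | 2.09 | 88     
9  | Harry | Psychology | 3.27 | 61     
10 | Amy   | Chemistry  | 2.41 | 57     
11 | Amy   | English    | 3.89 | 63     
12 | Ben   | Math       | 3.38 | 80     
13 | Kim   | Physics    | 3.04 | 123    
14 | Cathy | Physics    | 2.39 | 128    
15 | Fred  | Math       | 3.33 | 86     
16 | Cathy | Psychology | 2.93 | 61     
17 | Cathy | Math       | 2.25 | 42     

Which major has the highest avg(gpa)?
SELECT major, AVG(gpa) as val
FROM students
GROUP BY major
ORDER BY val DESC
LIMIT 1

Result: Psychology with avg(gpa) = 3.38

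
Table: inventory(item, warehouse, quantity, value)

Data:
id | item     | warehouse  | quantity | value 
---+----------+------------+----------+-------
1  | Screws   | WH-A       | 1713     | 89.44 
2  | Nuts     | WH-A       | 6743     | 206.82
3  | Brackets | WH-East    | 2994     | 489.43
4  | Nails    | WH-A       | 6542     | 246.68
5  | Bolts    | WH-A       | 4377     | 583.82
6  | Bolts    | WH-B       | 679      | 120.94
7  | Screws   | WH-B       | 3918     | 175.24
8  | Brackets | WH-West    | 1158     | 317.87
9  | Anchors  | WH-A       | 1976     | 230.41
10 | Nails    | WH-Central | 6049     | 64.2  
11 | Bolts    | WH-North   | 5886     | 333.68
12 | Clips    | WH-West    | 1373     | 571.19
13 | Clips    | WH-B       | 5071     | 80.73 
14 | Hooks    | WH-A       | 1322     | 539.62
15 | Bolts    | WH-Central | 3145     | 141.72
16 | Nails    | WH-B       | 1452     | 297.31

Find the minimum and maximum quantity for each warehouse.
SELECT warehouse, MIN(quantity), MAX(quantity)
FROM inventory
GROUP BY warehouse

Result:
  WH-A: min=1322, max=6743
  WH-B: min=679, max=5071
  WH-Central: min=3145, max=6049
  WH-East: min=2994, max=2994
  WH-North: min=5886, max=5886
  WH-West: min=1158, max=1373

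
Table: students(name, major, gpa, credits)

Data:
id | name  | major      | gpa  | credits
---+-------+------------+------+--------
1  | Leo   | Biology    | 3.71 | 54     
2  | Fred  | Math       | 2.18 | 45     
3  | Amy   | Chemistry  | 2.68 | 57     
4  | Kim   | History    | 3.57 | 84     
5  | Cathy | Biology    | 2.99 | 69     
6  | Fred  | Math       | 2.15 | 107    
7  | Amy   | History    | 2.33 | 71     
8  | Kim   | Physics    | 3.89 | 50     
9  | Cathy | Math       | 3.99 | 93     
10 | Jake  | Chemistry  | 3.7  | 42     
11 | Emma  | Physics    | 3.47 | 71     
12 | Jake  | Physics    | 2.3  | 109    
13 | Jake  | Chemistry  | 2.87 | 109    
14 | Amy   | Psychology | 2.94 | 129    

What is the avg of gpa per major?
SELECT major, AVG(gpa) as result
FROM students
GROUP BY major

Result:
  Biology: 3.35
  Chemistry: 3.08
  History: 2.95
  Math: 2.77
  Physics: 3.22
  Psychology: 2.94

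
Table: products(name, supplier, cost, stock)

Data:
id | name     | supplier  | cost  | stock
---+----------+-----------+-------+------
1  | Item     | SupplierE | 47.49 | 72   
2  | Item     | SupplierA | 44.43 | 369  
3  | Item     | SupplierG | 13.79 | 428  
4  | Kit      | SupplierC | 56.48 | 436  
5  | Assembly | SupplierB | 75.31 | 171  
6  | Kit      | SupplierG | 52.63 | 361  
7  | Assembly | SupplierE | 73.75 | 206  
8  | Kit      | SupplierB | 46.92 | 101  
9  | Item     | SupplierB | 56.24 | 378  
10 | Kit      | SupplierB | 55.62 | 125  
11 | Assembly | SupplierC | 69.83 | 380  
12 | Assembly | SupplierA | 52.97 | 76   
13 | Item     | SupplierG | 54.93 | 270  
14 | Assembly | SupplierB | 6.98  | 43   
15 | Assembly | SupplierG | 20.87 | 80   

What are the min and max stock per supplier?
SELECT supplier, MIN(stock), MAX(stock)
FROM products
GROUP BY supplier

Result:
  SupplierA: min=76, max=369
  SupplierB: min=43, max=378
  SupplierC: min=380, max=436
  SupplierE: min=72, max=206
  SupplierG: min=80, max=428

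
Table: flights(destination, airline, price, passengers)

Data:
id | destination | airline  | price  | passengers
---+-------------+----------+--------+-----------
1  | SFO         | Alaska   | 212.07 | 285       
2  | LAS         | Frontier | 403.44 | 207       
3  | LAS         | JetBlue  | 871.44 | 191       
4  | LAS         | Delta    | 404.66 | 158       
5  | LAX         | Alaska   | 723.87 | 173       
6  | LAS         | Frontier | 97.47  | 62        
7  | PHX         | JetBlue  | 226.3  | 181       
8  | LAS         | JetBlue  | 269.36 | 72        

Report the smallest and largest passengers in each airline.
SELECT airline, MIN(passengers), MAX(passengers)
FROM flights
GROUP BY airline

Result:
  Alaska: min=173, max=285
  Delta: min=158, max=158
  Frontier: min=62, max=207
  JetBlue: min=72, max=191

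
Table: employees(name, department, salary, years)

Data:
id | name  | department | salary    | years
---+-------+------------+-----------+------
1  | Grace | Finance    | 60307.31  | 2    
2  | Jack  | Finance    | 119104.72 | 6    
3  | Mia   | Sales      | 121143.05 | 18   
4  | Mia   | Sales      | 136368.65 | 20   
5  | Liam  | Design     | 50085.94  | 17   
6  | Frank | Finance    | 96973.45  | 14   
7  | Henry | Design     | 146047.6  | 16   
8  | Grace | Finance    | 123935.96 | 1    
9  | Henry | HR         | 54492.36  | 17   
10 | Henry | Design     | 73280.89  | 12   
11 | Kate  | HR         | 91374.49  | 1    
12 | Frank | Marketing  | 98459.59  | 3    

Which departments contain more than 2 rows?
SELECT department, COUNT(*) as cnt
FROM employees
GROUP BY department
HAVING COUNT(*) > 2

Result:
  Design: 3
  Finance: 4

Note: HAVING filters groups after aggregation, WHERE filters rows before.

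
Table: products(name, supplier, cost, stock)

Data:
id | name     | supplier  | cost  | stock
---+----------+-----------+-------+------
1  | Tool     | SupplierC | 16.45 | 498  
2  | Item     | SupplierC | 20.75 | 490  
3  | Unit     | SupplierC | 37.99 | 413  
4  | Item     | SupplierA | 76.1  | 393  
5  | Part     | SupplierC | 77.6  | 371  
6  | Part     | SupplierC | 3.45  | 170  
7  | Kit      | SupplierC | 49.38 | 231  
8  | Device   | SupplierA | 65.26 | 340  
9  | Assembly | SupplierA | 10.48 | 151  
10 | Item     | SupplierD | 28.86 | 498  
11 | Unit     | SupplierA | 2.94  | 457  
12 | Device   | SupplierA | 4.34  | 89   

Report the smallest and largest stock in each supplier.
SELECT supplier, MIN(stock), MAX(stock)
FROM products
GROUP BY supplier

Result:
  SupplierA: min=89, max=457
  SupplierC: min=170, max=498
  SupplierD: min=498, max=498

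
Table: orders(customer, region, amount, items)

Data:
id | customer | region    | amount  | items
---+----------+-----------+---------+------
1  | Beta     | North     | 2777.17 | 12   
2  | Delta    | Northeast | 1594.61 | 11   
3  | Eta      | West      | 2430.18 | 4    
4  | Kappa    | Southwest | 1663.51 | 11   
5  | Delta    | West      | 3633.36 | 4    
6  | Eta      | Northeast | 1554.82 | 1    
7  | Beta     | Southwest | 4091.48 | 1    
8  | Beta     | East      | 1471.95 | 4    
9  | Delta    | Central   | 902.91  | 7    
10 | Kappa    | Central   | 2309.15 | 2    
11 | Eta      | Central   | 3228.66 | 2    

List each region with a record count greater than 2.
SELECT region, COUNT(*) as cnt
FROM orders
GROUP BY region
HAVING COUNT(*) > 2

Result:
  Central: 3

Note: HAVING filters groups after aggregation, WHERE filters rows before.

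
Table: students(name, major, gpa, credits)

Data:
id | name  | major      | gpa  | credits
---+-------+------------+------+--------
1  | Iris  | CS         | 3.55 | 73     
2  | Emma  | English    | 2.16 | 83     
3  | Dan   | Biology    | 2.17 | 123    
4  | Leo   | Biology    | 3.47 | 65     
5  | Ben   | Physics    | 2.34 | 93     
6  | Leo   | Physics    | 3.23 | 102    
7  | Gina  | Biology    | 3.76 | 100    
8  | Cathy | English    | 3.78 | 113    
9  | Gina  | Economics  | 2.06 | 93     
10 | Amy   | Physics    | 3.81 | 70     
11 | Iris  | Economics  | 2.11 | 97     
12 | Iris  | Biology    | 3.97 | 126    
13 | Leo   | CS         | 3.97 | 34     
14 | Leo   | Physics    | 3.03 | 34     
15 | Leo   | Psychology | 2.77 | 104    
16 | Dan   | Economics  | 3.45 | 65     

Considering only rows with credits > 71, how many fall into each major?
SELECT major, COUNT(*)
FROM students
WHERE credits > 71
GROUP BY major

Note: WHERE filters rows before grouping.

Result:
  Biology: 3
  CS: 1
  Economics: 2
  English: 2
  Physics: 2
  Psychology: 1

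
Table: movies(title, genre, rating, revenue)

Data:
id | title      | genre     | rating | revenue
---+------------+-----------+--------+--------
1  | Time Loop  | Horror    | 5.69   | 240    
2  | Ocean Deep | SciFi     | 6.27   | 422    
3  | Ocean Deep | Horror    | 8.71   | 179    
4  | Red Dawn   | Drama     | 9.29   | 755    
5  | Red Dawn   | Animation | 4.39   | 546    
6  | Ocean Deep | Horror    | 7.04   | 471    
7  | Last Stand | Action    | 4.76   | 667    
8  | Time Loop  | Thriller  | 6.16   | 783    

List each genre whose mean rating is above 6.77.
SELECT genre, AVG(rating)
FROM movies
GROUP BY genre
HAVING AVG(rating) > 6.77

Result:
  Drama: avg=9.29
  Horror: avg=7.15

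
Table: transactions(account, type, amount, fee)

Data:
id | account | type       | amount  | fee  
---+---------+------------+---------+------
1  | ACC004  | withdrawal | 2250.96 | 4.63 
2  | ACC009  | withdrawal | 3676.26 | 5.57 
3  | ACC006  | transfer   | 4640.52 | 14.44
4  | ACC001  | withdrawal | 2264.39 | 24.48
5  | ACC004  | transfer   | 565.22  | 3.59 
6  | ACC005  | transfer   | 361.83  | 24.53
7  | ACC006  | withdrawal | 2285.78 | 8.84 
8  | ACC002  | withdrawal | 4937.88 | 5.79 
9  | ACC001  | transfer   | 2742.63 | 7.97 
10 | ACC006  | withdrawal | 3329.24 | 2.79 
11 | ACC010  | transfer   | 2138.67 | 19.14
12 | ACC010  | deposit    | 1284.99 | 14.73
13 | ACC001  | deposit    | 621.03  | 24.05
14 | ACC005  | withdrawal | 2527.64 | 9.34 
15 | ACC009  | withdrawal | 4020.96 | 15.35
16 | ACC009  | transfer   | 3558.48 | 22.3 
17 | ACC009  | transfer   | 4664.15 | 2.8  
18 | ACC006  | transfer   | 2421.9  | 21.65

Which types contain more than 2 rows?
SELECT type, COUNT(*) as cnt
FROM transactions
GROUP BY type
HAVING COUNT(*) > 2

Result:
  transfer: 8
  withdrawal: 8

Note: HAVING filters groups after aggregation, WHERE filters rows before.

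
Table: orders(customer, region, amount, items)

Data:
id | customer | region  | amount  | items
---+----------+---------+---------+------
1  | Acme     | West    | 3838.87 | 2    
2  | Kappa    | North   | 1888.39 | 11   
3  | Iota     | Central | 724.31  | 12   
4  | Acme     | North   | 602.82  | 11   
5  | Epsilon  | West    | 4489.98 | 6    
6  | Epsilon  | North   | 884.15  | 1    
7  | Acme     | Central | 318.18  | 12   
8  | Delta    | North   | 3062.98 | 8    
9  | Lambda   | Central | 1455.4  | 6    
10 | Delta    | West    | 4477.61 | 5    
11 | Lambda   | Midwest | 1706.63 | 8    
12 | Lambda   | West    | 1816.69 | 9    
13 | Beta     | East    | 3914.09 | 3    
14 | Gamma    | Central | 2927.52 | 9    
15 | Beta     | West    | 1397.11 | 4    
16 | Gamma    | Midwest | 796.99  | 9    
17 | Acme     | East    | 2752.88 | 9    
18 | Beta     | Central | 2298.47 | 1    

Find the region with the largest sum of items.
SELECT region, SUM(items) as val
FROM orders
GROUP BY region
ORDER BY val DESC
LIMIT 1

Result: Central with sum(items) = 40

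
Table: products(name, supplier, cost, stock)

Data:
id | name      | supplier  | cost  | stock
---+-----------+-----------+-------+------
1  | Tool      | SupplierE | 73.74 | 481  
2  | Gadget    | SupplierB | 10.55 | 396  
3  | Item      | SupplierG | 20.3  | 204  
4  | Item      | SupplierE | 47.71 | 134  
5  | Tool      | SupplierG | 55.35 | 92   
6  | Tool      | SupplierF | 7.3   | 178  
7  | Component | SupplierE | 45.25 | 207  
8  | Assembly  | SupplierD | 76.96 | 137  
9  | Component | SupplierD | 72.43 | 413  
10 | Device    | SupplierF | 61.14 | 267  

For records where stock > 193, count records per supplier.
SELECT supplier, COUNT(*)
FROM products
WHERE stock > 193
GROUP BY supplier

Note: WHERE filters rows before grouping.

Result:
  SupplierB: 1
  SupplierD: 1
  SupplierE: 2
  SupplierF: 1
  SupplierG: 1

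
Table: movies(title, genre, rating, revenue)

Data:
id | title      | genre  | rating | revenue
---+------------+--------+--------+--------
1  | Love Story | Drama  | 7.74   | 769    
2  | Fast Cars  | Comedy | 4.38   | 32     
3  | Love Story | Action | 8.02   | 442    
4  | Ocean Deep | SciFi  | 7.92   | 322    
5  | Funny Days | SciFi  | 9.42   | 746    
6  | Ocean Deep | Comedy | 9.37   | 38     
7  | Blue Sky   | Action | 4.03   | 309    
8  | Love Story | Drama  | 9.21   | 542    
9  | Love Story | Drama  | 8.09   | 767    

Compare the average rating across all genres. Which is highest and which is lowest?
SELECT genre, AVG(rating)
FROM movies
GROUP BY genre
ORDER BY AVG(rating)

All groups:
  Action: 6.03
  Comedy: 6.88
  Drama: 8.35
  SciFi: 8.67

Highest: SciFi (8.67)
Lowest: Action (6.03)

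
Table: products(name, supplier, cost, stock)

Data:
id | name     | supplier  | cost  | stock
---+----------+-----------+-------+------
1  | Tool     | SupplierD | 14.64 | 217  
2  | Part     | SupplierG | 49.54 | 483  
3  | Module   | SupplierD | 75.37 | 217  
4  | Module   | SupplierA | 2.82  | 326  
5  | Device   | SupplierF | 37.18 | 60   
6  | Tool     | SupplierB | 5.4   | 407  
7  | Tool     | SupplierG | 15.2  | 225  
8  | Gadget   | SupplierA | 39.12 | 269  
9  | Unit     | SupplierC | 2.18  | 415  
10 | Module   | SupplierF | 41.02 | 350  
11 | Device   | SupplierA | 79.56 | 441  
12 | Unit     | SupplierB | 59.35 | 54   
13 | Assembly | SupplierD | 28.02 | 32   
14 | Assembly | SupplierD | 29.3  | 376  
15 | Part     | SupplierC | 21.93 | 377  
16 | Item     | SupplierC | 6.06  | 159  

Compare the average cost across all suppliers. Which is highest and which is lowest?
SELECT supplier, AVG(cost)
FROM products
GROUP BY supplier
ORDER BY AVG(cost)

All groups:
  SupplierC: 10.06
  SupplierG: 32.37
  SupplierB: 32.38
  SupplierD: 36.83
  SupplierF: 39.10
  SupplierA: 40.50

Highest: SupplierA (40.50)
Lowest: SupplierC (10.06)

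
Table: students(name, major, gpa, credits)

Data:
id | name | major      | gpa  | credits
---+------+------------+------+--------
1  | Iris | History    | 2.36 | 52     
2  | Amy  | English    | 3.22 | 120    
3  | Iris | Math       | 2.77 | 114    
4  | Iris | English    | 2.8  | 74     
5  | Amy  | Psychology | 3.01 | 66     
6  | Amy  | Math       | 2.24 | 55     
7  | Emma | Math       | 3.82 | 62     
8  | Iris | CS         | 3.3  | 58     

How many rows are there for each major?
SELECT major, COUNT(*) as count
FROM students
GROUP BY major

Result:
  CS: 1
  English: 2
  History: 1
  Math: 3
  Psychology: 1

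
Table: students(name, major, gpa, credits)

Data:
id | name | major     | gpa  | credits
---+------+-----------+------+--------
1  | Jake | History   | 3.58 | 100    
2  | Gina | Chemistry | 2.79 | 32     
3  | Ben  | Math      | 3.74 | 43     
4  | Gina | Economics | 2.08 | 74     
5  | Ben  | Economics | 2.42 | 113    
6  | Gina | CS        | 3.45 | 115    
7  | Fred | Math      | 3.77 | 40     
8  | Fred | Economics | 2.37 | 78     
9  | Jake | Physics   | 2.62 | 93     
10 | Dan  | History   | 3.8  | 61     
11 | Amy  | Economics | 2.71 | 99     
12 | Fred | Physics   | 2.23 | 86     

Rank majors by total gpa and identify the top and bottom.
SELECT major, SUM(gpa)
FROM students
GROUP BY major
ORDER BY SUM(gpa)

All groups:
  Chemistry: 2.79
  CS: 3.45
  Physics: 4.85
  History: 7.38
  Math: 7.51
  Economics: 9.58

Highest: Economics (9.58)
Lowest: Chemistry (2.79)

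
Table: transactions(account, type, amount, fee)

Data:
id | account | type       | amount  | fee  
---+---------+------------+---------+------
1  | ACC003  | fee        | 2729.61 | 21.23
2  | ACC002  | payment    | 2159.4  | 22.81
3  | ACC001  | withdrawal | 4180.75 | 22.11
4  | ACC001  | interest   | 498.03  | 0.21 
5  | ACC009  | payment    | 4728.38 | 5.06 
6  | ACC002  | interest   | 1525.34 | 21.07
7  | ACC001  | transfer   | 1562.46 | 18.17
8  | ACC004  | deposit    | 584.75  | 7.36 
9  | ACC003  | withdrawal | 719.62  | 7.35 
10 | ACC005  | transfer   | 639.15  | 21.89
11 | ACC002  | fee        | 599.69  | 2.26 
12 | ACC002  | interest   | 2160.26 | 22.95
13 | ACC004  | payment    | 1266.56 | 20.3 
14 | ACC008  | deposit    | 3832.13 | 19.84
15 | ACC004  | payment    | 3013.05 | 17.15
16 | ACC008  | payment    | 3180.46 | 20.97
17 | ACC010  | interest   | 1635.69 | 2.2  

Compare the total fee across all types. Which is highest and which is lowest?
SELECT type, SUM(fee)
FROM transactions
GROUP BY type
ORDER BY SUM(fee)

All groups:
  fee: 23.49
  deposit: 27.20
  withdrawal: 29.46
  transfer: 40.06
  interest: 46.43
  payment: 86.29

Highest: payment (86.29)
Lowest: fee (23.49)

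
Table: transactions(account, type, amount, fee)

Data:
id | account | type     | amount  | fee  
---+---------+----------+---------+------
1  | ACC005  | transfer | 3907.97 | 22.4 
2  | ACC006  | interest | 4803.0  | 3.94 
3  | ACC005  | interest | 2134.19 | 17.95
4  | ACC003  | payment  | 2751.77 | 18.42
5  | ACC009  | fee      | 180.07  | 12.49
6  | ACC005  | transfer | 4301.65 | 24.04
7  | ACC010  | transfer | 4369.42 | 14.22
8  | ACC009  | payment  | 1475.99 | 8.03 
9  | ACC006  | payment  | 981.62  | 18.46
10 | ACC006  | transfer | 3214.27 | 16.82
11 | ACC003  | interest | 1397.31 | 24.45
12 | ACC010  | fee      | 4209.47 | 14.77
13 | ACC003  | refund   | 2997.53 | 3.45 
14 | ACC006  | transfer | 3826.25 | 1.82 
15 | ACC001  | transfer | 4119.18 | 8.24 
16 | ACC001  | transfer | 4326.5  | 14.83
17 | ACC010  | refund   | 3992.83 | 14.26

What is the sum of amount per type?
SELECT type, SUM(amount) as result
FROM transactions
GROUP BY type

Result:
  fee: 4389.54
  interest: 8334.50
  payment: 5209.38
  refund: 6990.36
  transfer: 28065.24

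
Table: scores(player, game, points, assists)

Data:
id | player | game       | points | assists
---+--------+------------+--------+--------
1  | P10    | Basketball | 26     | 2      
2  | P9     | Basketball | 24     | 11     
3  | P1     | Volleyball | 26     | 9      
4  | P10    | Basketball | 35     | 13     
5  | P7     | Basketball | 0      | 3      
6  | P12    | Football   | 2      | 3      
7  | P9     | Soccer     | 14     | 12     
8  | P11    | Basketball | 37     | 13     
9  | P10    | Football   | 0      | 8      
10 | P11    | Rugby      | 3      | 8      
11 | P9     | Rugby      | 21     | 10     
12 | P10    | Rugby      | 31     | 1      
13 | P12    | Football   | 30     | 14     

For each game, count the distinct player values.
SELECT game, COUNT(DISTINCT player)
FROM scores
GROUP BY game

Result:
  Basketball: 4 distinct
  Football: 2 distinct
  Rugby: 3 distinct
  Soccer: 1 distinct
  Volleyball: 1 distinct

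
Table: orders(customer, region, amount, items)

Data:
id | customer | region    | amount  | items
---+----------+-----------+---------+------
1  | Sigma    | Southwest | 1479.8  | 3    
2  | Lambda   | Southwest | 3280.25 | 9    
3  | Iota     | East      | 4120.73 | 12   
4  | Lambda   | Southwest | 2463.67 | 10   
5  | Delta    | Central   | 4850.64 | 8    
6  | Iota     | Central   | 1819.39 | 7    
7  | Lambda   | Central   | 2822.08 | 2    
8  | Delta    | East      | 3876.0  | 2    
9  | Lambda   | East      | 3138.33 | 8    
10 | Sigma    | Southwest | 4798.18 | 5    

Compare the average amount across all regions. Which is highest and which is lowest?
SELECT region, AVG(amount)
FROM orders
GROUP BY region
ORDER BY AVG(amount)

All groups:
  Southwest: 3005.48
  Central: 3164.04
  East: 3711.69

Highest: East (3711.69)
Lowest: Southwest (3005.48)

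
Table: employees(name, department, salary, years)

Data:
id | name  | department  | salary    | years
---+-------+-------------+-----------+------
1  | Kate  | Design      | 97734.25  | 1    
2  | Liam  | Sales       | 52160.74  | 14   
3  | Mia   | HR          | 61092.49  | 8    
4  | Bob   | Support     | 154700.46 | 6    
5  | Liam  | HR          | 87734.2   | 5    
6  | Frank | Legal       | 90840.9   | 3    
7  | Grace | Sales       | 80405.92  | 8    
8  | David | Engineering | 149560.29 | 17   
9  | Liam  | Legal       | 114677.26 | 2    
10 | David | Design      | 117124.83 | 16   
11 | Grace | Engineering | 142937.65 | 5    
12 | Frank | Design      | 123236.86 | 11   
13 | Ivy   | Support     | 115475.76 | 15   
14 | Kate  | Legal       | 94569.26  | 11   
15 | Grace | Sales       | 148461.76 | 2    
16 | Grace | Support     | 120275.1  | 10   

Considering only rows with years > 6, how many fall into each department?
SELECT department, COUNT(*)
FROM employees
WHERE years > 6
GROUP BY department

Note: WHERE filters rows before grouping.

Result:
  Design: 2
  Engineering: 1
  HR: 1
  Legal: 1
  Sales: 2
  Support: 2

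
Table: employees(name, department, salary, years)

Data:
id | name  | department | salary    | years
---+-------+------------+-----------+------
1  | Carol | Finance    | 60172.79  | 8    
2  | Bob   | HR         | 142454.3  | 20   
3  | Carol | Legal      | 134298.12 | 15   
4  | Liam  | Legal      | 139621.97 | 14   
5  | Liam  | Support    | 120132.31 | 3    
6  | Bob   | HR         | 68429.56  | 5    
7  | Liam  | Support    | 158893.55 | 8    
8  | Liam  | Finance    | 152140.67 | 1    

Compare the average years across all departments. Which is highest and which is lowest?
SELECT department, AVG(years)
FROM employees
GROUP BY department
ORDER BY AVG(years)

All groups:
  Finance: 4.50
  Support: 5.50
  HR: 12.50
  Legal: 14.50

Highest: Legal (14.50)
Lowest: Finance (4.50)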